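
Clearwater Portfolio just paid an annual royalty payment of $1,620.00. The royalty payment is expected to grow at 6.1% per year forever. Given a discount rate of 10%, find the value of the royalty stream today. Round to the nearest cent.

D₁ = D₀ × (1 + g) = $1,620.00 × 1.061 = $1,718.8200
Growing perpetuity: P = D₁ / (r − g) = $1,718.8200 / (0.1 − 0.061) = $44,072.31

$44072.31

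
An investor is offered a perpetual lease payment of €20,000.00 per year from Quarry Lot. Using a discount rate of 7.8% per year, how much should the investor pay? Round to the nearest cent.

€256410.26

Level perpetuity: PV = C / r = €20,000.00 / 0.078 = €256,410.26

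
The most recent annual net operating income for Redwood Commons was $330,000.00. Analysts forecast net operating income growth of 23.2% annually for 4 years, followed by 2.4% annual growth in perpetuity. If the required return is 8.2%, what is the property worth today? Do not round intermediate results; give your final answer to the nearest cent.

D_1 = 406560.00000
D_2 = 500881.92000
D_3 = 617086.52544
D_4 = 760250.59934
Terminal value at year 4: TV = D_4×(1+g_2)/(r−g_2) = 778496.61373/0.058 = 13422355.40907
P_0 = D_1/(1+r)^1 + D_2/(1+r)^2 + D_3/(1+r)^3 + D_4/(1+r)^4 + TV/(1+r)^4
    = 375748.61368 + 427839.45661 + 487151.76575 + 554686.66858 + 9793088.76945 = 11638515.27407

$11638515.27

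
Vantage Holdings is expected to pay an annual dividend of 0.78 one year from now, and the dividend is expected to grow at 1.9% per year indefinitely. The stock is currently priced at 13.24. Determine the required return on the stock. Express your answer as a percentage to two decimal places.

7.79%

P = D₁/(r − g) ⇒ r = D₁/P + g = 0.7800/13.24 + 0.019 = 0.058912 + 0.019 = 0.077912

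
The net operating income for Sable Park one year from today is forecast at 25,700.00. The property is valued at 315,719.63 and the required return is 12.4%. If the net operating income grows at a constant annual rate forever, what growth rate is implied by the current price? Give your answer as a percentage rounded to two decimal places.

4.26%

P = D₁/(r−g) ⇒ g = r − D₁/P = 0.124 − 25,700.00/315,719.63 = 0.042599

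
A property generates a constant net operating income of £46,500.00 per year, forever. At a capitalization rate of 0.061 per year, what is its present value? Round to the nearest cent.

Level perpetuity: PV = C / r = £46,500.00 / 0.061 = £762,295.08

£762295.08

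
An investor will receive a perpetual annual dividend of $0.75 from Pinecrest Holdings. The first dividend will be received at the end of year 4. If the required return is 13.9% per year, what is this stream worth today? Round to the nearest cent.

$3.65

Value at end of year 3: C / r = $0.75 / 0.139 = $5.3957
Discount to today: PV = $5.3957 / (1 + 0.139)^3 = $5.3957 / 1.477649 = $3.65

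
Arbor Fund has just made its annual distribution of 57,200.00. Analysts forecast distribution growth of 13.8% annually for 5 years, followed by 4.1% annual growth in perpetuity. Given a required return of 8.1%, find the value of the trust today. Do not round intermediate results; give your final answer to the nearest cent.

2259279.70

D_1 = 65093.60000
D_2 = 74076.51680
D_3 = 84299.07612
D_4 = 95932.34862
D_5 = 109171.01273
Terminal value at year 5: TV = D_5×(1+g_2)/(r−g_2) = 113647.02425/0.04 = 2841175.60637
P_0 = D_1/(1+r)^1 + D_2/(1+r)^2 + D_3/(1+r)^3 + D_4/(1+r)^4 + D_5/(1+r)^5 + TV/(1+r)^5
    = 60216.09621 + 63391.22801 + 66733.78120 + 70252.58373 + 73956.92903 + 1924729.07801 = 2259279.69619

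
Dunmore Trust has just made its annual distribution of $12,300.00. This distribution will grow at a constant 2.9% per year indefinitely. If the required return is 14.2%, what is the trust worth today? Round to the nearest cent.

$112006.19

D₁ = D₀ × (1 + g) = $12,300.00 × 1.029 = $12,656.7000
Growing perpetuity: P = D₁ / (r − g) = $12,656.7000 / (0.142 − 0.029) = $112,006.19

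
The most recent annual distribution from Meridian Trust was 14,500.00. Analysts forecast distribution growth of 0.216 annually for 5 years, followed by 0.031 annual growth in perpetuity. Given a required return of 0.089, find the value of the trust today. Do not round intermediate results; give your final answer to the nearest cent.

D_1 = 17632.00000
D_2 = 21440.51200
D_3 = 26071.66259
D_4 = 31703.14171
D_5 = 38551.02032
Terminal value at year 5: TV = D_5×(1+g_2)/(r−g_2) = 39746.10195/0.058 = 685277.61986
P_0 = D_1/(1+r)^1 + D_2/(1+r)^2 + D_3/(1+r)^3 + D_4/(1+r)^4 + D_5/(1+r)^5 + TV/(1+r)^5
    = 16191.00092 + 18079.20764 + 20187.61844 + 22541.91371 + 25170.76866 + 447432.11186 = 549602.62123

549602.62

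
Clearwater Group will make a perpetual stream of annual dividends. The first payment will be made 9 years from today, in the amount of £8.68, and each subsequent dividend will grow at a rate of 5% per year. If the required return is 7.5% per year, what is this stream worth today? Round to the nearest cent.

£194.68

Value at end of year 8: C₁ / (r − g) = £8.68 / (0.075 − 0.05) = £347.2000
Discount to today: PV = £347.2000 / (1 + 0.075)^8 = £347.2000 / 1.783478 = £194.68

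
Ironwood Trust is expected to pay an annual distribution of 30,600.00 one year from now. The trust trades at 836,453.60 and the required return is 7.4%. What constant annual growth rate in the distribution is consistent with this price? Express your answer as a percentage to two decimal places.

3.74%

P = D₁/(r−g) ⇒ g = r − D₁/P = 0.074 − 30,600.00/836,453.60 = 0.037417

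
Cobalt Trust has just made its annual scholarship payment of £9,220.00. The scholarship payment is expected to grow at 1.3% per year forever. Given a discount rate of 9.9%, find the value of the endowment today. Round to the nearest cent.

£108603.02

D₁ = D₀ × (1 + g) = £9,220.00 × 1.013 = £9,339.8600
Growing perpetuity: P = D₁ / (r − g) = £9,339.8600 / (0.099 − 0.013) = £108,603.02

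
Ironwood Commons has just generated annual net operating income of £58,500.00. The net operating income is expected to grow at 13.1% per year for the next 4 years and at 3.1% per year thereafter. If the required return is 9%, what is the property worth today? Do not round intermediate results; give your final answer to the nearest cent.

£1441816.85

D_1 = 66163.50000
D_2 = 74830.91850
D_3 = 84633.76882
D_4 = 95720.79254
Terminal value at year 4: TV = D_4×(1+g_2)/(r−g_2) = 98688.13711/0.059 = 1672680.28997
P_0 = D_1/(1+r)^1 + D_2/(1+r)^2 + D_3/(1+r)^3 + D_4/(1+r)^4 + TV/(1+r)^4
    = 60700.45872 + 62983.68698 + 65352.79814 + 67811.02266 + 1184968.88747 = 1441816.85396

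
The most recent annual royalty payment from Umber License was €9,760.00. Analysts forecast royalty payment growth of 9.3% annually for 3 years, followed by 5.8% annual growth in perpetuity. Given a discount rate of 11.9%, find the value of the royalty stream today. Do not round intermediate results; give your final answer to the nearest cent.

€185692.67

D_1 = 10667.68000
D_2 = 11659.77424
D_3 = 12744.13324
Terminal value at year 3: TV = D_3×(1+g_2)/(r−g_2) = 13483.29297/0.061 = 221037.58971
P_0 = D_1/(1+r)^1 + D_2/(1+r)^2 + D_3/(1+r)^3 + TV/(1+r)^3
    = 9533.22609 + 9311.72129 + 9095.36315 + 157752.36419 = 185692.67473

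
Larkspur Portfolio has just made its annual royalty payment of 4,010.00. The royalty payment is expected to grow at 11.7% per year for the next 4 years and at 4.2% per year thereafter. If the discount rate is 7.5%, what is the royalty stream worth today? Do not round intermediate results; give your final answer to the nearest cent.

D_1 = 4479.17000
D_2 = 5003.23289
D_3 = 5588.61114
D_4 = 6242.47864
Terminal value at year 4: TV = D_4×(1+g_2)/(r−g_2) = 6504.66274/0.033 = 197110.99225
P_0 = D_1/(1+r)^1 + D_2/(1+r)^2 + D_3/(1+r)^3 + D_4/(1+r)^4 + TV/(1+r)^4
    = 4166.66977 + 4329.46059 + 4498.61160 + 4674.37131 + 147596.81542 = 165265.92869

165265.93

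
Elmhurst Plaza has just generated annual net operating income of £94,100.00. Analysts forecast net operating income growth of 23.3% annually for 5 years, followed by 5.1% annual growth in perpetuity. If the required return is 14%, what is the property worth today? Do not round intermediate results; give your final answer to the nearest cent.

D_1 = 116025.30000
D_2 = 143059.19490
D_3 = 176391.98731
D_4 = 217491.32036
D_5 = 268166.79800
Terminal value at year 5: TV = D_5×(1+g_2)/(r−g_2) = 281843.30470/0.089 = 3166778.70445
P_0 = D_1/(1+r)^1 + D_2/(1+r)^2 + D_3/(1+r)^3 + D_4/(1+r)^4 + D_5/(1+r)^5 + TV/(1+r)^5
    = 101776.57895 + 110079.40512 + 119059.56712 + 128772.32128 + 139277.43170 + 1644725.62605 = 2243690.93023

£2243690.93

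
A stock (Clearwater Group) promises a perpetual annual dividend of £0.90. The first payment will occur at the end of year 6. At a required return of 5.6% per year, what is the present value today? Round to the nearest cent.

£12.24

Value at end of year 5: C / r = £0.90 / 0.056 = £16.0714
Discount to today: PV = £16.0714 / (1 + 0.056)^5 = £16.0714 / 1.313166 = £12.24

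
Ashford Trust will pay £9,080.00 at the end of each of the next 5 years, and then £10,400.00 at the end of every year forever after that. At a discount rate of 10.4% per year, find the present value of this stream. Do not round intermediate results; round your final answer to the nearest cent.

PV of 5-year annuity: £9,080.00 × [1 − (1+0.104)^−5] / 0.104 = 34071.48075
Perpetuity value at year 5: £10,400.00 / 0.104 = 100000.00000
PV of perpetuity: 100000.00000 / (1+0.104)^5 = 60975.39650
Total PV = 34071.48075 + 60975.39650 = 95046.87725

£95046.88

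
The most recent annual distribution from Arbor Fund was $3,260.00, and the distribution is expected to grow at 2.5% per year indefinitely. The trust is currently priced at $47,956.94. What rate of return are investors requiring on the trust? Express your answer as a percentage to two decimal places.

D₁ = $3,260.00 × 1.025 = $3,341.5000
P = D₁/(r − g) ⇒ r = D₁/P + g = $3,341.5000/$47,956.94 + 0.025 = 0.069677 + 0.025 = 0.094677

9.47%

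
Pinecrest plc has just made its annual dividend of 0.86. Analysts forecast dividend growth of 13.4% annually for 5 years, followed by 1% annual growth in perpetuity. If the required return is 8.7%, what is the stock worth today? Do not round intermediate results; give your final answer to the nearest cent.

D_1 = 0.97524
D_2 = 1.10592
D_3 = 1.25412
D_4 = 1.42217
D_5 = 1.61274
Terminal value at year 5: TV = D_5×(1+g_2)/(r−g_2) = 1.62887/0.077 = 21.15409
P_0 = D_1/(1+r)^1 + D_2/(1+r)^2 + D_3/(1+r)^3 + D_4/(1+r)^4 + D_5/(1+r)^5 + TV/(1+r)^5
    = 0.89718 + 0.93598 + 0.97645 + 1.01867 + 1.06271 + 13.93948 = 18.83047

18.83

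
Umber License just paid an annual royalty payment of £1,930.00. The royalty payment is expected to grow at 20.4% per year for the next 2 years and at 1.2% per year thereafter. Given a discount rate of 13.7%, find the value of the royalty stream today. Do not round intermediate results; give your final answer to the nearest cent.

D_1 = 2323.72000
D_2 = 2797.75888
Terminal value at year 2: TV = D_2×(1+g_2)/(r−g_2) = 2831.33199/0.125 = 22650.65589
P_0 = D_1/(1+r)^1 + D_2/(1+r)^2 + TV/(1+r)^2
    = 2043.72911 + 2164.15994 + 17521.03887 = 21728.92792

£21728.93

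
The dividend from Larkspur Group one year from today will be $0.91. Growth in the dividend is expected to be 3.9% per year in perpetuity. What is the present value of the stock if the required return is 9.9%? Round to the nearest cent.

Growing perpetuity: P = D₁ / (r − g) = $0.9100 / (0.099 − 0.039) = $15.17

$15.17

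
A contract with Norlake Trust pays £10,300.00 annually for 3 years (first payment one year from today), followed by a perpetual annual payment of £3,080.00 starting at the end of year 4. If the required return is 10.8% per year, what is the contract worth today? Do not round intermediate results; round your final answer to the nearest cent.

PV of 3-year annuity: £10,300.00 × [1 − (1+0.108)^−3] / 0.108 = 25258.07459
Perpetuity value at year 3: £3,080.00 / 0.108 = 28518.51852
PV of perpetuity: 28518.51852 / (1+0.108)^3 = 20965.61854
Total PV = 25258.07459 + 20965.61854 = 46223.69313

£46223.69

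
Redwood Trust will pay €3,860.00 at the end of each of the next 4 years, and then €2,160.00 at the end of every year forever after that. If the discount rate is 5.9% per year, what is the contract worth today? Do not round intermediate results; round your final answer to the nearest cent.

€42514.36

PV of 4-year annuity: €3,860.00 × [1 − (1+0.059)^−4] / 0.059 = 13405.99205
Perpetuity value at year 4: €2,160.00 / 0.059 = 36610.16949
PV of perpetuity: 36610.16949 / (1+0.059)^4 = 29108.37083
Total PV = 13405.99205 + 29108.37083 = 42514.36288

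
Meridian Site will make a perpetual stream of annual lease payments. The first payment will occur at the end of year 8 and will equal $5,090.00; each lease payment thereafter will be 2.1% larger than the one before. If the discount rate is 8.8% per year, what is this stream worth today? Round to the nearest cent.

$42095.99

Value at end of year 7: C₁ / (r − g) = $5,090.00 / (0.088 − 0.021) = $75,970.1493
Discount to today: PV = $75,970.1493 / (1 + 0.088)^7 = $75,970.1493 / 1.804689 = $42,095.99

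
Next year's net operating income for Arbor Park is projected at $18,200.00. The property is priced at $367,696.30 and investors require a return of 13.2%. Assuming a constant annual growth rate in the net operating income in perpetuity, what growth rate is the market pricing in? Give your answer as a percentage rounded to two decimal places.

8.25%

P = D₁/(r−g) ⇒ g = r − D₁/P = 0.132 − $18,200.00/$367,696.30 = 0.082503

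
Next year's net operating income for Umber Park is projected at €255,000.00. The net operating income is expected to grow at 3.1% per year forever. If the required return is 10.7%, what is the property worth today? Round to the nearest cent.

Growing perpetuity: P = D₁ / (r − g) = €255,000.0000 / (0.107 − 0.031) = €3,355,263.16

€3355263.16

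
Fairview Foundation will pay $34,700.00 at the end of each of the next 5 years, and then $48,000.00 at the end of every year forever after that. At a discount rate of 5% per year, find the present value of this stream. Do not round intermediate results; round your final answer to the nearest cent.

PV of 5-year annuity: $34,700.00 × [1 − (1+0.05)^−5] / 0.05 = 150232.84047
Perpetuity value at year 5: $48,000.00 / 0.05 = 960000.00000
PV of perpetuity: 960000.00000 / (1+0.05)^5 = 752185.11981
Total PV = 150232.84047 + 752185.11981 = 902417.96028

$902417.96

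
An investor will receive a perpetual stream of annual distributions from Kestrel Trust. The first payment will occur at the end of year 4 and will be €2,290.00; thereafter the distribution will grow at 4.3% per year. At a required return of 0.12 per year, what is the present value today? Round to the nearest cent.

€21168.53

Value at end of year 3: C₁ / (r − g) = €2,290.00 / (0.12 − 0.043) = €29,740.2597
Discount to today: PV = €29,740.2597 / (1 + 0.12)^3 = €29,740.2597 / 1.404928 = €21,168.53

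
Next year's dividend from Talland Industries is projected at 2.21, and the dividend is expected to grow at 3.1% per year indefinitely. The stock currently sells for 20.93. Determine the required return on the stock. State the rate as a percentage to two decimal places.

13.66%

P = D₁/(r − g) ⇒ r = D₁/P + g = 2.2100/20.93 + 0.031 = 0.105590 + 0.031 = 0.136590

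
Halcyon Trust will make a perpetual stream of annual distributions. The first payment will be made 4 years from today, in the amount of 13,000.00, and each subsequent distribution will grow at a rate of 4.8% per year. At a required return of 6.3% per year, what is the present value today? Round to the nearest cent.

721526.52

Value at end of year 3: C₁ / (r − g) = 13,000.00 / (0.063 − 0.048) = 866,666.6667
Discount to today: PV = 866,666.6667 / (1 + 0.063)^3 = 866,666.6667 / 1.201157 = 721,526.52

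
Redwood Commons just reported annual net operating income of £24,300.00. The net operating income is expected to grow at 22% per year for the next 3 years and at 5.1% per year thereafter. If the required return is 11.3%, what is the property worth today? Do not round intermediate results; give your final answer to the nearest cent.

£630351.08

D_1 = 29646.00000
D_2 = 36168.12000
D_3 = 44125.10640
Terminal value at year 3: TV = D_3×(1+g_2)/(r−g_2) = 46375.48683/0.062 = 747991.72301
P_0 = D_1/(1+r)^1 + D_2/(1+r)^2 + D_3/(1+r)^3 + TV/(1+r)^3
    = 26636.11860 + 29196.82362 + 32003.70604 + 542514.43618 = 630351.08444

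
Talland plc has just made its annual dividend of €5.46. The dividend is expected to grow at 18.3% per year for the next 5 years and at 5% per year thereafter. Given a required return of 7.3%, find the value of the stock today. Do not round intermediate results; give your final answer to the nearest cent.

D_1 = 6.45918
D_2 = 7.64121
D_3 = 9.03955
D_4 = 10.69379
D_5 = 12.65075
Terminal value at year 5: TV = D_5×(1+g_2)/(r−g_2) = 13.28329/0.023 = 577.53436
P_0 = D_1/(1+r)^1 + D_2/(1+r)^2 + D_3/(1+r)^3 + D_4/(1+r)^4 + D_5/(1+r)^5 + TV/(1+r)^5
    = 6.01974 + 6.63686 + 7.31725 + 8.06738 + 8.89442 + 406.04972 = 442.98538

€442.99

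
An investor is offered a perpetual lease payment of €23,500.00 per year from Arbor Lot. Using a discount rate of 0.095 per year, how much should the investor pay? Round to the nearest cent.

Level perpetuity: PV = C / r = €23,500.00 / 0.095 = €247,368.42

€247368.42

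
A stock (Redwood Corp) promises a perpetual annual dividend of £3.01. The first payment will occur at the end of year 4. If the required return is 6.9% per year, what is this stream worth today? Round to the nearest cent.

£35.71

Value at end of year 3: C / r = £3.01 / 0.069 = £43.6232
Discount to today: PV = £43.6232 / (1 + 0.069)^3 = £43.6232 / 1.221612 = £35.71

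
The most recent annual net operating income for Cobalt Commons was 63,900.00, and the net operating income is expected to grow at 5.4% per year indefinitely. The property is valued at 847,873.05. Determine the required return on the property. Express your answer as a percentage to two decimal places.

13.34%

D₁ = 63,900.00 × 1.054 = 67,350.6000
P = D₁/(r − g) ⇒ r = D₁/P + g = 67,350.6000/847,873.05 + 0.054 = 0.079435 + 0.054 = 0.133435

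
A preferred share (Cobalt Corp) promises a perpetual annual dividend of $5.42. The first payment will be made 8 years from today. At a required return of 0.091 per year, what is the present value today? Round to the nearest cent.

Value at end of year 7: C / r = $5.42 / 0.091 = $59.5604
Discount to today: PV = $59.5604 / (1 + 0.091)^7 = $59.5604 / 1.839811 = $32.37

$32.37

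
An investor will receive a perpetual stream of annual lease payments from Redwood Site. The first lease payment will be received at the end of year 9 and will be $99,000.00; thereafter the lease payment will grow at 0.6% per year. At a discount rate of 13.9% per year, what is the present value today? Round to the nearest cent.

$262780.88

Value at end of year 8: C₁ / (r − g) = $99,000.00 / (0.139 − 0.006) = $744,360.9023
Discount to today: PV = $744,360.9023 / (1 + 0.139)^8 = $744,360.9023 / 2.832630 = $262,780.88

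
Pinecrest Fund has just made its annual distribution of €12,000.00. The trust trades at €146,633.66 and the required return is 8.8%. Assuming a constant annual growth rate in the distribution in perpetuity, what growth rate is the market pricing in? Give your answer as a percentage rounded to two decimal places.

P = D₀(1+g)/(r−g) ⇒ P(r−g) = D₀(1+g) ⇒ g(P+D₀) = P·r − D₀
g = (P·r − D₀)/(P + D₀) = (€146,633.66×0.088 − €12,000.00) / (€146,633.66 + €12,000.00) = 0.005697

0.57%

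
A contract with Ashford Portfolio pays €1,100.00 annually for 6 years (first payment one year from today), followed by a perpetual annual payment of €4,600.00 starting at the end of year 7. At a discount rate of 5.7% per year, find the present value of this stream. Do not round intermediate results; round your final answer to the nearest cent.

€63327.70

PV of 6-year annuity: €1,100.00 × [1 − (1+0.057)^−6] / 0.057 = 5460.41833
Perpetuity value at year 6: €4,600.00 / 0.057 = 80701.75439
PV of perpetuity: 80701.75439 / (1+0.057)^6 = 57867.27773
Total PV = 5460.41833 + 57867.27773 = 63327.69606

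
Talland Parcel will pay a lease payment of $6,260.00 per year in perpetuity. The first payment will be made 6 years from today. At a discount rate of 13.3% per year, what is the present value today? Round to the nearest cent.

$25210.02

Value at end of year 5: C / r = $6,260.00 / 0.133 = $47,067.6692
Discount to today: PV = $47,067.6692 / (1 + 0.133)^5 = $47,067.6692 / 1.867022 = $25,210.02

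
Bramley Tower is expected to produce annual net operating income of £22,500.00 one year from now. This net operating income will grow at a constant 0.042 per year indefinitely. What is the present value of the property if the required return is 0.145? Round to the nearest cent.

Growing perpetuity: P = D₁ / (r − g) = £22,500.0000 / (0.145 − 0.042) = £218,446.60

£218446.60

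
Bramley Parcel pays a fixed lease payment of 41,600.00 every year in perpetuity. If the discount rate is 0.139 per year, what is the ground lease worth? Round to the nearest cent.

Level perpetuity: PV = C / r = 41,600.00 / 0.139 = 299,280.58

299280.58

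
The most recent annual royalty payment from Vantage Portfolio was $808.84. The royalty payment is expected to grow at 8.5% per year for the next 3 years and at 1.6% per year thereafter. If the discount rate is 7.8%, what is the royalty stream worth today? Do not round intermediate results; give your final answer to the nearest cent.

D_1 = 877.59140
D_2 = 952.18667
D_3 = 1033.12254
Terminal value at year 3: TV = D_3×(1+g_2)/(r−g_2) = 1049.65250/0.062 = 16929.87897
P_0 = D_1/(1+r)^1 + D_2/(1+r)^2 + D_3/(1+r)^3 + TV/(1+r)^3
    = 814.09221 + 819.37852 + 824.69916 + 13514.42495 = 15972.59484

$15972.59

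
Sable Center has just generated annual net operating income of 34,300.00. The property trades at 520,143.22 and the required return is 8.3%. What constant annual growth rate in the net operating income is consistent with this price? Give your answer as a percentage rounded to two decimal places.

1.60%

P = D₀(1+g)/(r−g) ⇒ P(r−g) = D₀(1+g) ⇒ g(P+D₀) = P·r − D₀
g = (P·r − D₀)/(P + D₀) = (520,143.22×0.083 − 34,300.00) / (520,143.22 + 34,300.00) = 0.016001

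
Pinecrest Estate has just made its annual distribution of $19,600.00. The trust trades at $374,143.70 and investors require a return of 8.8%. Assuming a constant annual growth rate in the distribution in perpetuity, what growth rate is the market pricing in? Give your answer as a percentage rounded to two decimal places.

P = D₀(1+g)/(r−g) ⇒ P(r−g) = D₀(1+g) ⇒ g(P+D₀) = P·r − D₀
g = (P·r − D₀)/(P + D₀) = ($374,143.70×0.088 − $19,600.00) / ($374,143.70 + $19,600.00) = 0.033841

3.38%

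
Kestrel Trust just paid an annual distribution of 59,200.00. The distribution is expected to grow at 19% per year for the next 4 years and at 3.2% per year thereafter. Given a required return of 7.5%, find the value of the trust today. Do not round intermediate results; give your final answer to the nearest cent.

2440747.17

D_1 = 70448.00000
D_2 = 83833.12000
D_3 = 99761.41280
D_4 = 118716.08123
Terminal value at year 4: TV = D_4×(1+g_2)/(r−g_2) = 122514.99583/0.043 = 2849185.94957
P_0 = D_1/(1+r)^1 + D_2/(1+r)^2 + D_3/(1+r)^3 + D_4/(1+r)^4 + TV/(1+r)^4
    = 65533.02326 + 72543.53272 + 80304.00366 + 88894.66452 + 2133471.94847 = 2440747.17263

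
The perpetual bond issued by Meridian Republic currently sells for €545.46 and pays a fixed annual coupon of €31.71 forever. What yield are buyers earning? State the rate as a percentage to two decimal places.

P = C/r ⇒ r = C/P = €31.71/€545.46 = 0.058134

5.81%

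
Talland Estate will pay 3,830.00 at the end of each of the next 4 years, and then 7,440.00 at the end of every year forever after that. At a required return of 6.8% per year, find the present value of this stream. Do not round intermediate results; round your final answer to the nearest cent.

97128.52

PV of 4-year annuity: 3,830.00 × [1 − (1+0.068)^−4] / 0.068 = 13031.80845
Perpetuity value at year 4: 7,440.00 / 0.068 = 109411.76471
PV of perpetuity: 109411.76471 / (1+0.068)^4 = 84096.71121
Total PV = 13031.80845 + 84096.71121 = 97128.51966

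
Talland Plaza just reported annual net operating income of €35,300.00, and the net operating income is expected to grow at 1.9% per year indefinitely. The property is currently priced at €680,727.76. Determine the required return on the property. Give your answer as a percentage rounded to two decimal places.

D₁ = €35,300.00 × 1.019 = €35,970.7000
P = D₁/(r − g) ⇒ r = D₁/P + g = €35,970.7000/€680,727.76 + 0.019 = 0.052842 + 0.019 = 0.071842

7.18%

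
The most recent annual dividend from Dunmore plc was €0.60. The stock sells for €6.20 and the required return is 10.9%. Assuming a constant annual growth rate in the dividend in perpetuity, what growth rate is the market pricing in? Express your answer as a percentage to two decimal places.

P = D₀(1+g)/(r−g) ⇒ P(r−g) = D₀(1+g) ⇒ g(P+D₀) = P·r − D₀
g = (P·r − D₀)/(P + D₀) = (€6.20×0.109 − €0.60) / (€6.20 + €0.60) = 0.011147

1.11%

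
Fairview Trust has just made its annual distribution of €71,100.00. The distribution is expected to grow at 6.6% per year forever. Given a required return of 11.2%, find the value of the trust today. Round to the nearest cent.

D₁ = D₀ × (1 + g) = €71,100.00 × 1.066 = €75,792.6000
Growing perpetuity: P = D₁ / (r − g) = €75,792.6000 / (0.112 − 0.066) = €1,647,665.22

€1647665.22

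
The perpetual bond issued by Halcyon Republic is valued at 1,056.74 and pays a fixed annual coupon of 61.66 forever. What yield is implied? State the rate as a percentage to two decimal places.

P = C/r ⇒ r = C/P = 61.66/1,056.74 = 0.058349

5.83%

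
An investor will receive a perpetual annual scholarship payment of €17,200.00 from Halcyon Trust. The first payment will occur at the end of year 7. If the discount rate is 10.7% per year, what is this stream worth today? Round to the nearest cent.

Value at end of year 6: C / r = €17,200.00 / 0.107 = €160,747.6636
Discount to today: PV = €160,747.6636 / (1 + 0.107)^6 = €160,747.6636 / 1.840288 = €87,349.20

€87349.20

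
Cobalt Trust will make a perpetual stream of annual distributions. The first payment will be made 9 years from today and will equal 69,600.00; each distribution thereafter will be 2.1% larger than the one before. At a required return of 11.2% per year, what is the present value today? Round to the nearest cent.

327136.91

Value at end of year 8: C₁ / (r − g) = 69,600.00 / (0.112 − 0.021) = 764,835.1648
Discount to today: PV = 764,835.1648 / (1 + 0.112)^8 = 764,835.1648 / 2.337967 = 327,136.91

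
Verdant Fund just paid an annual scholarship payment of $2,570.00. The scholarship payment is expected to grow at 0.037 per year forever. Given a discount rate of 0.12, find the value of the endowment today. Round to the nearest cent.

D₁ = D₀ × (1 + g) = $2,570.00 × 1.037 = $2,665.0900
Growing perpetuity: P = D₁ / (r − g) = $2,665.0900 / (0.12 − 0.037) = $32,109.52

$32109.52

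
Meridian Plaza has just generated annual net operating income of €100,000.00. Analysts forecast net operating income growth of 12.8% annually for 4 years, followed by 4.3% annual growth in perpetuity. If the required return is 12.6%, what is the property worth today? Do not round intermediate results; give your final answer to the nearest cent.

€1667357.75

D_1 = 112800.00000
D_2 = 127238.40000
D_3 = 143524.91520
D_4 = 161896.10435
Terminal value at year 4: TV = D_4×(1+g_2)/(r−g_2) = 168857.63683/0.083 = 2034429.35943
P_0 = D_1/(1+r)^1 + D_2/(1+r)^2 + D_3/(1+r)^3 + D_4/(1+r)^4 + TV/(1+r)^4
    = 100177.61989 + 100355.55528 + 100533.80671 + 100712.37475 + 1265578.39590 = 1667357.75252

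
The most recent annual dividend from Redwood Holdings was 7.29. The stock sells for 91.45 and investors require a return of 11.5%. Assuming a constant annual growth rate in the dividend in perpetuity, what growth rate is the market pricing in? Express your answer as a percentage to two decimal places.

3.27%

P = D₀(1+g)/(r−g) ⇒ P(r−g) = D₀(1+g) ⇒ g(P+D₀) = P·r − D₀
g = (P·r − D₀)/(P + D₀) = (91.45×0.115 − 7.29) / (91.45 + 7.29) = 0.032679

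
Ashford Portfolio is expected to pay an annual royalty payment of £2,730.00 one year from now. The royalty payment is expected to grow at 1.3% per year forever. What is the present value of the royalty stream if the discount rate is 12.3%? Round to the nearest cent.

Growing perpetuity: P = D₁ / (r − g) = £2,730.0000 / (0.123 − 0.013) = £24,818.18

£24818.18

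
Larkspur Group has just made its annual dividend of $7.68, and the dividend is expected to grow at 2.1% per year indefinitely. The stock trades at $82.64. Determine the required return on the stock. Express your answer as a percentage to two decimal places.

D₁ = $7.68 × 1.021 = $7.8413
P = D₁/(r − g) ⇒ r = D₁/P + g = $7.8413/$82.64 + 0.021 = 0.094885 + 0.021 = 0.115885

11.59%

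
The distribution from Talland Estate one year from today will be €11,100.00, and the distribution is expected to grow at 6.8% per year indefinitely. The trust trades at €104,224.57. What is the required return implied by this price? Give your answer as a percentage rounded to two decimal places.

P = D₁/(r − g) ⇒ r = D₁/P + g = €11,100.0000/€104,224.57 + 0.068 = 0.106501 + 0.068 = 0.174501

17.45%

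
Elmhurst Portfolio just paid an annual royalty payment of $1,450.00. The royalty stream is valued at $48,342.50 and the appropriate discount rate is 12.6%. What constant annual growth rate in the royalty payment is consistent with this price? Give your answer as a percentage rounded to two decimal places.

P = D₀(1+g)/(r−g) ⇒ P(r−g) = D₀(1+g) ⇒ g(P+D₀) = P·r − D₀
g = (P·r − D₀)/(P + D₀) = ($48,342.50×0.126 − $1,450.00) / ($48,342.50 + $1,450.00) = 0.093210

9.32%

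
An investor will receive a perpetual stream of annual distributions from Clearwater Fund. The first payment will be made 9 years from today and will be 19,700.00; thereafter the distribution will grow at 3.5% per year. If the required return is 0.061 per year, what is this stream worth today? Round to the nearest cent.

471812.90

Value at end of year 8: C₁ / (r − g) = 19,700.00 / (0.061 − 0.035) = 757,692.3077
Discount to today: PV = 757,692.3077 / (1 + 0.061)^8 = 757,692.3077 / 1.605917 = 471,812.90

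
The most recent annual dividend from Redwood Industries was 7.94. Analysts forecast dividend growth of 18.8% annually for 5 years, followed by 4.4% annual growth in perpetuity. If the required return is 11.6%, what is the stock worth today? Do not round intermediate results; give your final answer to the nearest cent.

D_1 = 9.43272
D_2 = 11.20607
D_3 = 13.31281
D_4 = 15.81562
D_5 = 18.78896
Terminal value at year 5: TV = D_5×(1+g_2)/(r−g_2) = 19.61567/0.072 = 272.43990
P_0 = D_1/(1+r)^1 + D_2/(1+r)^2 + D_3/(1+r)^3 + D_4/(1+r)^4 + D_5/(1+r)^5 + TV/(1+r)^5
    = 8.45226 + 8.99757 + 9.57805 + 10.19599 + 10.85380 + 157.38007 = 205.45774

205.46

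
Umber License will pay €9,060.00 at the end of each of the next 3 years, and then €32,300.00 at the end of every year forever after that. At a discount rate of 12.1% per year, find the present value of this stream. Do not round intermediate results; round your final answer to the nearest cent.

PV of 3-year annuity: €9,060.00 × [1 − (1+0.121)^−3] / 0.121 = 21723.25237
Perpetuity value at year 3: €32,300.00 / 0.121 = 266942.14876
PV of perpetuity: 266942.14876 / (1+0.121)^3 = 189496.11658
Total PV = 21723.25237 + 189496.11658 = 211219.36895

€211219.37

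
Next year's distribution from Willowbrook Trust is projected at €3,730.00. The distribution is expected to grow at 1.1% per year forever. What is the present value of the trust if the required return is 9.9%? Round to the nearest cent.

€42386.36

Growing perpetuity: P = D₁ / (r − g) = €3,730.0000 / (0.099 − 0.011) = €42,386.36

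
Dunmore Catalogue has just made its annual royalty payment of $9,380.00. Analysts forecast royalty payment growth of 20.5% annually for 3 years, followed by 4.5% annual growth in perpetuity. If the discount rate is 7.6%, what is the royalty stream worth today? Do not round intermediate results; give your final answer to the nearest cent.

$479543.78

D_1 = 11302.90000
D_2 = 13619.99450
D_3 = 16412.09337
Terminal value at year 3: TV = D_3×(1+g_2)/(r−g_2) = 17150.63757/0.031 = 553246.37336
P_0 = D_1/(1+r)^1 + D_2/(1+r)^2 + D_3/(1+r)^3 + TV/(1+r)^3
    = 10504.55390 + 11763.92886 + 13174.28836 + 444101.01088 = 479543.78201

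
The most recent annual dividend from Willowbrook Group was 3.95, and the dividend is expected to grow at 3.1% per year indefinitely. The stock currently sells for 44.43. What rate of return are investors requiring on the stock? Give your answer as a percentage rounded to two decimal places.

D₁ = 3.95 × 1.031 = 4.0725
P = D₁/(r − g) ⇒ r = D₁/P + g = 4.0725/44.43 + 0.031 = 0.091660 + 0.031 = 0.122660

12.27%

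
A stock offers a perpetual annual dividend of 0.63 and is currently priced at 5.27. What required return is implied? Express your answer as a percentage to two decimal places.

P = C/r ⇒ r = C/P = 0.63/5.27 = 0.119545

11.95%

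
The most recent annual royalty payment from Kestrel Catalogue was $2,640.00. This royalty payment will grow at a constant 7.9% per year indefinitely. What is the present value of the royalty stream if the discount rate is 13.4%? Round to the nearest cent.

D₁ = D₀ × (1 + g) = $2,640.00 × 1.079 = $2,848.5600
Growing perpetuity: P = D₁ / (r − g) = $2,848.5600 / (0.134 − 0.079) = $51,792.00

$51792.00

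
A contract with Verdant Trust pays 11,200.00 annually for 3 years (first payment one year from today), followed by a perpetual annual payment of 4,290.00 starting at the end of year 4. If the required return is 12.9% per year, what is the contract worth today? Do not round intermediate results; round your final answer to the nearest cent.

PV of 3-year annuity: 11,200.00 × [1 − (1+0.129)^−3] / 0.129 = 26489.87710
Perpetuity value at year 3: 4,290.00 / 0.129 = 33255.81395
PV of perpetuity: 33255.81395 / (1+0.129)^3 = 23109.24496
Total PV = 26489.87710 + 23109.24496 = 49599.12206

49599.12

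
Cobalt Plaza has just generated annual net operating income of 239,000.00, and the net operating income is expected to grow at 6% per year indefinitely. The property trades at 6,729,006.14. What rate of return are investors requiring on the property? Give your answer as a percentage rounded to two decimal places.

9.76%

D₁ = 239,000.00 × 1.06 = 253,340.0000
P = D₁/(r − g) ⇒ r = D₁/P + g = 253,340.0000/6,729,006.14 + 0.06 = 0.037649 + 0.06 = 0.097649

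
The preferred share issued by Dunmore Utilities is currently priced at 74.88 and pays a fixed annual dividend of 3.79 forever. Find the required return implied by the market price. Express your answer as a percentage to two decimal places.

5.06%

P = C/r ⇒ r = C/P = 3.79/74.88 = 0.050614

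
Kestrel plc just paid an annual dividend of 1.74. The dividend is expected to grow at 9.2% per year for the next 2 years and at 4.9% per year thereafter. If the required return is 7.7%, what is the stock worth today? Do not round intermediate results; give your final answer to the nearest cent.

70.57

D_1 = 1.90008
D_2 = 2.07489
Terminal value at year 2: TV = D_2×(1+g_2)/(r−g_2) = 2.17656/0.028 = 77.73417
P_0 = D_1/(1+r)^1 + D_2/(1+r)^2 + TV/(1+r)^2
    = 1.76423 + 1.78881 + 67.01632 = 70.56936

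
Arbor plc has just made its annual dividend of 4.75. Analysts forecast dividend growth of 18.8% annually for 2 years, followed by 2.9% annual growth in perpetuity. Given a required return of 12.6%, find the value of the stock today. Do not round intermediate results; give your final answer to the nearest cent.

66.39

D_1 = 5.64300
D_2 = 6.70388
Terminal value at year 2: TV = D_2×(1+g_2)/(r−g_2) = 6.89830/0.097 = 71.11646
P_0 = D_1/(1+r)^1 + D_2/(1+r)^2 + TV/(1+r)^2
    = 5.01155 + 5.28749 + 56.09102 = 66.39006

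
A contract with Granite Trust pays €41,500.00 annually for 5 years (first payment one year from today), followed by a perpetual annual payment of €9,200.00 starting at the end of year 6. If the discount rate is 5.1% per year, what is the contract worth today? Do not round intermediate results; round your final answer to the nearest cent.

€319848.53

PV of 5-year annuity: €41,500.00 × [1 − (1+0.051)^−5] / 0.051 = 179177.69350
Perpetuity value at year 5: €9,200.00 / 0.051 = 180392.15686
PV of perpetuity: 180392.15686 / (1+0.051)^5 = 140670.83686
Total PV = 179177.69350 + 140670.83686 = 319848.53036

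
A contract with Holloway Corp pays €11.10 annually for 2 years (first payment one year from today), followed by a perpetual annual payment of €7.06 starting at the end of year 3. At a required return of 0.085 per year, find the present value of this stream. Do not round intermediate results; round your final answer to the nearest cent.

€90.21

PV of 2-year annuity: €11.10 × [1 − (1+0.085)^−2] / 0.085 = 19.65937
Perpetuity value at year 2: €7.06 / 0.085 = 83.05882
PV of perpetuity: 83.05882 / (1+0.085)^2 = 70.55476
Total PV = 19.65937 + 70.55476 = 90.21413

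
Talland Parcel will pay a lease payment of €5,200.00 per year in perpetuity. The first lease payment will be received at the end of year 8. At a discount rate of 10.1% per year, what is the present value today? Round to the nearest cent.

€26252.50

Value at end of year 7: C / r = €5,200.00 / 0.101 = €51,485.1485
Discount to today: PV = €51,485.1485 / (1 + 0.101)^7 = €51,485.1485 / 1.961152 = €26,252.50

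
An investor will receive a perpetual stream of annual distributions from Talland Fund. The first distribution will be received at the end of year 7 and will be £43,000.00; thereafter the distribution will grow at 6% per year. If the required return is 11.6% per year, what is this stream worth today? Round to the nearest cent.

Value at end of year 6: C₁ / (r − g) = £43,000.00 / (0.116 − 0.06) = £767,857.1429
Discount to today: PV = £767,857.1429 / (1 + 0.116)^6 = £767,857.1429 / 1.931902 = £397,461.68

£397461.68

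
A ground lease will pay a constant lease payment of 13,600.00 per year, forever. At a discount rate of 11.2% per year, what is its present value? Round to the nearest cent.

121428.57

Level perpetuity: PV = C / r = 13,600.00 / 0.112 = 121,428.57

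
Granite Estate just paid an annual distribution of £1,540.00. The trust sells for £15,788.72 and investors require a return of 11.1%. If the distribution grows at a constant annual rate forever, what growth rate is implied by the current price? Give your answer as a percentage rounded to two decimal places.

P = D₀(1+g)/(r−g) ⇒ P(r−g) = D₀(1+g) ⇒ g(P+D₀) = P·r − D₀
g = (P·r − D₀)/(P + D₀) = (£15,788.72×0.111 − £1,540.00) / (£15,788.72 + £1,540.00) = 0.012266

1.23%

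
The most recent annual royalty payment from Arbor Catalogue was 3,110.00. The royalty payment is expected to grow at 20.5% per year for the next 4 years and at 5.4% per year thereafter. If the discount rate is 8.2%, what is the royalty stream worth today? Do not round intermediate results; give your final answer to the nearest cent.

D_1 = 3747.55000
D_2 = 4515.79775
D_3 = 5441.53629
D_4 = 6557.05123
Terminal value at year 4: TV = D_4×(1+g_2)/(r−g_2) = 6911.13199/0.028 = 246826.14265
P_0 = D_1/(1+r)^1 + D_2/(1+r)^2 + D_3/(1+r)^3 + D_4/(1+r)^4 + TV/(1+r)^4
    = 3463.53974 + 3857.26931 + 4295.75741 + 4784.09212 + 180086.89622 = 196487.55479

196487.55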